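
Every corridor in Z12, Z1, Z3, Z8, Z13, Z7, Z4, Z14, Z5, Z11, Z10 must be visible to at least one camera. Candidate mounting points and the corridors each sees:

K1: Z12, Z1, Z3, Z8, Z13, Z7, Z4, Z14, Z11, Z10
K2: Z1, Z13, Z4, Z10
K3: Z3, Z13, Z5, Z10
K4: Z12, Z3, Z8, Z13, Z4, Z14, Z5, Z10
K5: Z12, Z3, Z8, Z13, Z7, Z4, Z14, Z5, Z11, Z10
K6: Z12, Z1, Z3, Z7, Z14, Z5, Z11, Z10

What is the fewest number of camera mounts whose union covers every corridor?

2

K1, K3 together cover {Z12, Z1, Z3, Z8, Z13, Z7, Z4, Z14, Z5, Z11, Z10} — every corridor.
No single camera mount contains all 11 corridors, so 2 is optimal.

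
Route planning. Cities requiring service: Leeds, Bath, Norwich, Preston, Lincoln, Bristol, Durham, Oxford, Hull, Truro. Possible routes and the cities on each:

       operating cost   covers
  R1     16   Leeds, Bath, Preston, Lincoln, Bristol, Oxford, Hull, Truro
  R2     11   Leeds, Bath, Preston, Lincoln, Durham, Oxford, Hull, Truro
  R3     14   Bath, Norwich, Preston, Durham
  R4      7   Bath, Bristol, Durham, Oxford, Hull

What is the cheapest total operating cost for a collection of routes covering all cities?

R1, R3 cover every city at operating cost 16 + 14 = 30.
Any cover uses at least 2 routes; among all covering selections none totals below 30.

30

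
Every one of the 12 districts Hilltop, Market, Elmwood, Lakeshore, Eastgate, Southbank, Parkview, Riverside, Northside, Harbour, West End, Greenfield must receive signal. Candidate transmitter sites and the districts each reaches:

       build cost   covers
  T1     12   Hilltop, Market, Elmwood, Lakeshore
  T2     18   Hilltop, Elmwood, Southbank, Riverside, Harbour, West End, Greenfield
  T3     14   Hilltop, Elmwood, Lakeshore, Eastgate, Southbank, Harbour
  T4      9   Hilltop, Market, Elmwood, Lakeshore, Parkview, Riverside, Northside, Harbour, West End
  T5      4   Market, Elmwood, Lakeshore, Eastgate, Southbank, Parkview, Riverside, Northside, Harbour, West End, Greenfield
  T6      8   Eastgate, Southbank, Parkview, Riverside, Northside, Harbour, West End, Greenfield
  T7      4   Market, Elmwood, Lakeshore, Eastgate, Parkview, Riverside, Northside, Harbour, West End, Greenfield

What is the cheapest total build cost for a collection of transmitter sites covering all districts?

T4, T5 cover every district at build cost 9 + 4 = 13.
Any cover uses at least 2 transmitter sites; among all covering selections none totals below 13.

13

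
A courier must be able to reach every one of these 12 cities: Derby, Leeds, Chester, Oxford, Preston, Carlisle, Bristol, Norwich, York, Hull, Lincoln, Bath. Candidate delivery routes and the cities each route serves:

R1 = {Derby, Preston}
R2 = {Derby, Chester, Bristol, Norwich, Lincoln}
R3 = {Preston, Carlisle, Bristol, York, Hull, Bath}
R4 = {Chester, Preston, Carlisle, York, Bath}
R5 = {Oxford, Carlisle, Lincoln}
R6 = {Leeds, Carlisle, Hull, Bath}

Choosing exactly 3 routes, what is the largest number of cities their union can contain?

11

Choosing R2, R3, R5 covers {Derby, Chester, Oxford, Preston, Carlisle, Bristol, Norwich, York, Hull, Lincoln, Bath} — 11 cities.
No choice of 3 routes does better; here Leeds is left uncovered.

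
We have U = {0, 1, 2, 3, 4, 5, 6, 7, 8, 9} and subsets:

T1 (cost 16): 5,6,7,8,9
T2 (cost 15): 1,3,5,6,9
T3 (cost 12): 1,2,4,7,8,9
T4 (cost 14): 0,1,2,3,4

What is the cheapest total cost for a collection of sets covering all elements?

T1, T4 cover every element at cost 16 + 14 = 30.
Any cover uses at least 2 sets; among all covering selections none totals below 30.

30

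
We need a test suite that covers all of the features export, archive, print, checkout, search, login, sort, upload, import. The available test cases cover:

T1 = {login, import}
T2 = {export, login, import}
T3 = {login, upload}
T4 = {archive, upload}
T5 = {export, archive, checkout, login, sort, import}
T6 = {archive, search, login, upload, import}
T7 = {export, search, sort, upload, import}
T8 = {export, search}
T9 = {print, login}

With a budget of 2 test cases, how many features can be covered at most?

8

Choosing T5, T6 covers {export, archive, checkout, search, login, sort, upload, import} — 8 features.
No choice of 2 test cases does better; here print is left uncovered.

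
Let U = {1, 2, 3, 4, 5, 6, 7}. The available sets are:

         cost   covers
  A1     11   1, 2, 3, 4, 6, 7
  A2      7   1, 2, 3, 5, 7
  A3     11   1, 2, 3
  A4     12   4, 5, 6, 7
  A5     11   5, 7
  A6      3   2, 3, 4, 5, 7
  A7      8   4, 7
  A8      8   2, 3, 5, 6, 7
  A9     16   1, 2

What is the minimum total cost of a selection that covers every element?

A1, A6 cover every element at cost 11 + 3 = 14.
Any cover uses at least 2 sets; among all covering selections none totals below 14.

14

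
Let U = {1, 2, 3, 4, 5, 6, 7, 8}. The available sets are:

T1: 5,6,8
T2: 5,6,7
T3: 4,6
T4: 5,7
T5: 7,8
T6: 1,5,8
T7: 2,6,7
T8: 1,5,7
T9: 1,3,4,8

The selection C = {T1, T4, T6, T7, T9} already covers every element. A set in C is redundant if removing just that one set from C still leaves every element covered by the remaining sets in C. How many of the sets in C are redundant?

Drop T1: the rest still cover every element — redundant.
Drop T4: the rest still cover every element — redundant.
Drop T6: the rest still cover every element — redundant.
Drop T7: 2 uncovered — not redundant.
Drop T9: 3, 4 uncovered — not redundant.
3 redundant: T1, T4, T6.

3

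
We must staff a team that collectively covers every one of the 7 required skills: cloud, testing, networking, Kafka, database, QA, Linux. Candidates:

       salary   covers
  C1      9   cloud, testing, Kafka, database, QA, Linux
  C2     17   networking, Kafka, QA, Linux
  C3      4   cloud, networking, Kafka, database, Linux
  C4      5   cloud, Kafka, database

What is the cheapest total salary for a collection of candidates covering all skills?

C1, C3 cover every skill at salary 9 + 4 = 13.
Any cover uses at least 2 candidates; among all covering selections none totals below 13.

13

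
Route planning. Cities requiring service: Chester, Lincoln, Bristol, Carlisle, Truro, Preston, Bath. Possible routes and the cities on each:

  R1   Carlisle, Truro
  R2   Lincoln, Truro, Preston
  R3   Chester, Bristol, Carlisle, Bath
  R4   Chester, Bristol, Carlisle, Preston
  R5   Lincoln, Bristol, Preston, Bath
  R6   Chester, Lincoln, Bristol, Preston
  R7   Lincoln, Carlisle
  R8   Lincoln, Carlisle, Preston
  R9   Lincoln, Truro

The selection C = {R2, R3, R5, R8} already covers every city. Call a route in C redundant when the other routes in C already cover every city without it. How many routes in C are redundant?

Drop R2: Truro uncovered — not redundant.
Drop R3: Chester uncovered — not redundant.
Drop R5: the rest still cover every city — redundant.
Drop R8: the rest still cover every city — redundant.
2 redundant: R5, R8.

2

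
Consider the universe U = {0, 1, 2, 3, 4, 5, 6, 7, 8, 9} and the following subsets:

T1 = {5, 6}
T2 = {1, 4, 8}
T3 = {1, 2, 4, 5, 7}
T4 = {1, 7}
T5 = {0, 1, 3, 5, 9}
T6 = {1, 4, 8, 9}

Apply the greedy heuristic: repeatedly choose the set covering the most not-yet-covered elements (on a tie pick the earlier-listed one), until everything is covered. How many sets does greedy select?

4

Pick 1: T3 covers 5 new elements (1, 2, 4, 5, 7).
Pick 2: T5 covers 3 new elements (0, 3, 9).
Pick 3: T1 covers 1 new elements (6).
Pick 4: T2 covers 1 new elements (8).
Greedy uses 4 sets.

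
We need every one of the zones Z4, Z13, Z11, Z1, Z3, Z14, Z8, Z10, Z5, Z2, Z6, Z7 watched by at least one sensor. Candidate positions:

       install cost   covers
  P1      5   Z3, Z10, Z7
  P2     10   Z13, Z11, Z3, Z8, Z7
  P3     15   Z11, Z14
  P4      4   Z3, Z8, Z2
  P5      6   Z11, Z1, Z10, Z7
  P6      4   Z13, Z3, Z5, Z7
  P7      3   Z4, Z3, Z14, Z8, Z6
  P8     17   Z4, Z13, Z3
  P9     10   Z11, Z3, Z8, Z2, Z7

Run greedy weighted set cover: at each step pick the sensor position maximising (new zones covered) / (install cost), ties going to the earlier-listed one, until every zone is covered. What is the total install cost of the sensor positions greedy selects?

Pick 1: P7 adds 5 new (Z4, Z3, Z14, Z8, Z6) at install cost 3 (ratio 5/3).
Pick 2: P6 adds 3 new (Z13, Z5, Z7) at install cost 4 (ratio 3/4).
Pick 3: P5 adds 3 new (Z11, Z1, Z10) at install cost 6 (ratio 3/6).
Pick 4: P4 adds 1 new (Z2) at install cost 4 (ratio 1/4).
Greedy total install cost: 3 + 4 + 6 + 4 = 17.

17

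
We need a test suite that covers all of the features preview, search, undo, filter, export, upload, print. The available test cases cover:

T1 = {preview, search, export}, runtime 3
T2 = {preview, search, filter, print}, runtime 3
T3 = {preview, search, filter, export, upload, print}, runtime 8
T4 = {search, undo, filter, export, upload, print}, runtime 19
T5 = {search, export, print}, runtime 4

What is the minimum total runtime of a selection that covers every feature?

22

T1, T4 cover every feature at runtime 3 + 19 = 22.
Any cover uses at least 2 test cases; among all covering selections none totals below 22.
Greedy by coverage-per-runtime would pick T2, T1, T3, T4 for 33 — worse than the optimum 22.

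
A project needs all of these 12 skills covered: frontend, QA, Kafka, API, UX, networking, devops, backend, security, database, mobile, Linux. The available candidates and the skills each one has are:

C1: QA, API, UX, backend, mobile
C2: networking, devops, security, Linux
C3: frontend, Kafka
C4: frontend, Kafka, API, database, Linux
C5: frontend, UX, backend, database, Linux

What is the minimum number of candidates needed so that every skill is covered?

C1, C2, C4 together cover {frontend, QA, Kafka, API, UX, networking, devops, backend, security, database, mobile, Linux} — every skill.
No 2 of the 5 candidates cover everything (all 10 pairs fall short), so 3 is minimum.

3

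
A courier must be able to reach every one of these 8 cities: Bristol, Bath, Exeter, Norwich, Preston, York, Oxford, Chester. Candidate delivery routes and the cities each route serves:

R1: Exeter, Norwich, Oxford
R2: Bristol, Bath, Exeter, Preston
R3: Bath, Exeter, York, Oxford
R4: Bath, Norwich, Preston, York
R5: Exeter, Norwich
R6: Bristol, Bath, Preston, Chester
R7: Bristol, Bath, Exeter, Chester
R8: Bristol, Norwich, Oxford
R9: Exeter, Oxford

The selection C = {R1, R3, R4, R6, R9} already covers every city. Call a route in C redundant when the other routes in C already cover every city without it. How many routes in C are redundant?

4

Drop R1: the rest still cover every city — redundant.
Drop R3: the rest still cover every city — redundant.
Drop R4: the rest still cover every city — redundant.
Drop R6: Bristol, Chester uncovered — not redundant.
Drop R9: the rest still cover every city — redundant.
4 redundant: R1, R3, R4, R9.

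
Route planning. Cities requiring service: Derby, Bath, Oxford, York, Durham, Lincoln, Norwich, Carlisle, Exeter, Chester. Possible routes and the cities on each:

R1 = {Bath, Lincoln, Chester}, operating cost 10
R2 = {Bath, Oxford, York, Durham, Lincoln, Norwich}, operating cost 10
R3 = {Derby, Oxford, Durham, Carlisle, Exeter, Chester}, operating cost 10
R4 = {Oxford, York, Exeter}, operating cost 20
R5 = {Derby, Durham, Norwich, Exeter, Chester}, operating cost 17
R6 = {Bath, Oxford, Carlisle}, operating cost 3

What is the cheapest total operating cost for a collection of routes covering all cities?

R2, R3 cover every city at operating cost 10 + 10 = 20.
Any cover uses at least 2 routes; among all covering selections none totals below 20.
Greedy by coverage-per-operating cost would pick R6, R2, R3 for 23 — worse than the optimum 20.

20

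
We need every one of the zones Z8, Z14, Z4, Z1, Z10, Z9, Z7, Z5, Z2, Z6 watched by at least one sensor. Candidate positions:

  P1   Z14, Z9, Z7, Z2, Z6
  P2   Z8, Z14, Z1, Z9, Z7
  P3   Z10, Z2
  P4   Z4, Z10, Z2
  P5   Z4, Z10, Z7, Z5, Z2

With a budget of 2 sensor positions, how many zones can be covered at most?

9

Choosing P2, P5 covers {Z8, Z14, Z4, Z1, Z10, Z9, Z7, Z5, Z2} — 9 zones.
No choice of 2 sensor positions does better; here Z6 is left uncovered.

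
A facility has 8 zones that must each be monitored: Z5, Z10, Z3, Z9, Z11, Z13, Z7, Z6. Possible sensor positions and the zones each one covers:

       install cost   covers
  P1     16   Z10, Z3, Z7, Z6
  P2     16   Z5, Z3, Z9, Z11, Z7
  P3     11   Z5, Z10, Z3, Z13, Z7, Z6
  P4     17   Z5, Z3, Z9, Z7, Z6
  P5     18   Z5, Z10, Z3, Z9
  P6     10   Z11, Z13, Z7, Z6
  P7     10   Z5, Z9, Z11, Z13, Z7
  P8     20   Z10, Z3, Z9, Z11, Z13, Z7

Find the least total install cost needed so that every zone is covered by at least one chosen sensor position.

21

P3, P7 cover every zone at install cost 11 + 10 = 21.
Any cover uses at least 2 sensor positions; among all covering selections none totals below 21.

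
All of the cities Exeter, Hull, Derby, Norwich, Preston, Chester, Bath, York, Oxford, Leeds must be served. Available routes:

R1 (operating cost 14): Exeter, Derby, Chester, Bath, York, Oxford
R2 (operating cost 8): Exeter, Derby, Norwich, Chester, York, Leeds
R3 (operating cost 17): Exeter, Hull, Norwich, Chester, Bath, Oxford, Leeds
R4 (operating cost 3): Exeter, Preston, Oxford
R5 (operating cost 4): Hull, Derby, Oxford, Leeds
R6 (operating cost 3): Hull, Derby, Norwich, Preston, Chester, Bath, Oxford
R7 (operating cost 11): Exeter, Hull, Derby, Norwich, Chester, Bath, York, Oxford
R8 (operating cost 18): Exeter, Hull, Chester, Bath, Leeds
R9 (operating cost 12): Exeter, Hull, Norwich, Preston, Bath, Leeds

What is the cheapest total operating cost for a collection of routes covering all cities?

11

R2, R6 cover every city at operating cost 8 + 3 = 11.
Any cover uses at least 2 routes; among all covering selections none totals below 11.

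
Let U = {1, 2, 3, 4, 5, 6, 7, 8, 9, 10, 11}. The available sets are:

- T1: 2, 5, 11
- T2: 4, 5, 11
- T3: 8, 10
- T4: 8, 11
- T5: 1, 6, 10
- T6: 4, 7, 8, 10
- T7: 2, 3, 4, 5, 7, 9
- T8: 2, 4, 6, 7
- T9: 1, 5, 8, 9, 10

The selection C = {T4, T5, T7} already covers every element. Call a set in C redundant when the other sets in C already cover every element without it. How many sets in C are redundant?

0

Drop T4: 8, 11 uncovered — not redundant.
Drop T5: 1, 6, 10 uncovered — not redundant.
Drop T7: 2, 3, 4, 5, … uncovered — not redundant.
None of the sets in C is redundant.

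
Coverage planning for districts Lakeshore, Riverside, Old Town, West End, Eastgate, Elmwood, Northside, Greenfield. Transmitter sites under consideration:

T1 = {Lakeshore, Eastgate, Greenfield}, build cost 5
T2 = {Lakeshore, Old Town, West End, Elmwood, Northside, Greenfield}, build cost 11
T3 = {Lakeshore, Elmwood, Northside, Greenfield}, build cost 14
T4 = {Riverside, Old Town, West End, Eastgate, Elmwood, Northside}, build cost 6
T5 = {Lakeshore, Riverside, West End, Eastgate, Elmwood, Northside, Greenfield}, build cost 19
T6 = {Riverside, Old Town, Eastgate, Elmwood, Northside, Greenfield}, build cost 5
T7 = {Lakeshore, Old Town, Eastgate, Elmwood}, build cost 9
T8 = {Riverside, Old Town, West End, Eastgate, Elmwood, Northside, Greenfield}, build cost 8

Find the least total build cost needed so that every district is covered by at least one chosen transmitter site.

T1, T4 cover every district at build cost 5 + 6 = 11.
Any cover uses at least 2 transmitter sites; among all covering selections none totals below 11.

11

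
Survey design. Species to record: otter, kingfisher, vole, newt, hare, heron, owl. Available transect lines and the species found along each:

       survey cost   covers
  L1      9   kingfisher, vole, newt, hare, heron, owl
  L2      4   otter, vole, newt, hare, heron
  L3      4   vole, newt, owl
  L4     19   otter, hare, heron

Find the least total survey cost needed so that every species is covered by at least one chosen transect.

13

L1, L2 cover every species at survey cost 9 + 4 = 13.
Any cover uses at least 2 transects; among all covering selections none totals below 13.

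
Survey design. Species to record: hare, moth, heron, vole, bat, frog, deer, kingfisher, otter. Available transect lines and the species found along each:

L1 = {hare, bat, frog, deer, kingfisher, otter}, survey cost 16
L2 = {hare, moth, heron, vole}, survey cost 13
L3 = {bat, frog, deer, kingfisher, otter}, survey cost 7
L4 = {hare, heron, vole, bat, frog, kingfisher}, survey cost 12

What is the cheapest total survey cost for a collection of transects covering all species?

20

L2, L3 cover every species at survey cost 13 + 7 = 20.
Any cover uses at least 2 transects; among all covering selections none totals below 20.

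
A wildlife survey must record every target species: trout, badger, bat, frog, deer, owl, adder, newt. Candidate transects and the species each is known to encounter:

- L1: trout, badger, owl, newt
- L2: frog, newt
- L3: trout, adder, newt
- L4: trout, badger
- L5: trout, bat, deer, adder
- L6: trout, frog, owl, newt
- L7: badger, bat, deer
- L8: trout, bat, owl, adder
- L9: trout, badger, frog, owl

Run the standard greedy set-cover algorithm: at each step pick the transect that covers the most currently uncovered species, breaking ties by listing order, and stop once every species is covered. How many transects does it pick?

Pick 1: L1 covers 4 new species (trout, badger, owl, newt).
Pick 2: L5 covers 3 new species (bat, deer, adder).
Pick 3: L2 covers 1 new species (frog).
Greedy uses 3 transects.

3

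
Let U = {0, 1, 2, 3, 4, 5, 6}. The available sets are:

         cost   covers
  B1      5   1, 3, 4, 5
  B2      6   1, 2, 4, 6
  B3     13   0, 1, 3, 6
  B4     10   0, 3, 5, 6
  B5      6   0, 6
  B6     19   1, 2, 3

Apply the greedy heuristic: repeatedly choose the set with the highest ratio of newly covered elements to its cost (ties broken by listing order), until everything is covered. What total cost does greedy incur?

17

Pick 1: B1 adds 4 new (1, 3, 4, 5) at cost 5 (ratio 4/5).
Pick 2: B2 adds 2 new (2, 6) at cost 6 (ratio 2/6).
Pick 3: B5 adds 1 new (0) at cost 6 (ratio 1/6).
Greedy total cost: 5 + 6 + 6 = 17. (The true optimum is 16, so greedy overshoots here.)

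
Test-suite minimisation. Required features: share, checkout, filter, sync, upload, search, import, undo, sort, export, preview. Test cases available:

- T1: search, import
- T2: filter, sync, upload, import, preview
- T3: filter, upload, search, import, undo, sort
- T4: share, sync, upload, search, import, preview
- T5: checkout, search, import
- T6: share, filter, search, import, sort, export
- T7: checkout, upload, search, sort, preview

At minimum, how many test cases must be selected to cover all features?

T2, T3, T5, T6 together cover {share, checkout, filter, sync, upload, search, import, undo, sort, export, preview} — every feature.
No 3 of the 7 test cases cover everything (all 35 triples fall short), so 4 is minimum.

4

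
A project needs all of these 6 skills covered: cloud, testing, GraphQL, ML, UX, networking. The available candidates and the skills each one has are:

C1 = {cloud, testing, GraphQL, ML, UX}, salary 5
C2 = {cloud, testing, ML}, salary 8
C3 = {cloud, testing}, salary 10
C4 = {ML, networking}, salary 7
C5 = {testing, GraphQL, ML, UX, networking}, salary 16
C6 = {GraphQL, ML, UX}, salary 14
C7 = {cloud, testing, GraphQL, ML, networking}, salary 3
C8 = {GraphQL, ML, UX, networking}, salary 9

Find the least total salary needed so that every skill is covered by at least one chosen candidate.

C1, C7 cover every skill at salary 5 + 3 = 8.
Any cover uses at least 2 candidates; among all covering selections none totals below 8.

8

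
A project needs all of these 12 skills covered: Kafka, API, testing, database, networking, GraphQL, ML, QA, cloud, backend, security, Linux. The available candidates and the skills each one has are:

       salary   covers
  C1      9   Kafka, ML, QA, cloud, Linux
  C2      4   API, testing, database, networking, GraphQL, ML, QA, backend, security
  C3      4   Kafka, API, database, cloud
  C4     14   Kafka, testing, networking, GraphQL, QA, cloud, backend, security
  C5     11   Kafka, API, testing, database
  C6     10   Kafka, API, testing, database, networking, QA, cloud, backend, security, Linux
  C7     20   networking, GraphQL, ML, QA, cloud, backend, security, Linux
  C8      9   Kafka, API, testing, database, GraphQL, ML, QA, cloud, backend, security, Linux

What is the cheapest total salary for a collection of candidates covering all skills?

C1, C2 cover every skill at salary 9 + 4 = 13.
Any cover uses at least 2 candidates; among all covering selections none totals below 13.

13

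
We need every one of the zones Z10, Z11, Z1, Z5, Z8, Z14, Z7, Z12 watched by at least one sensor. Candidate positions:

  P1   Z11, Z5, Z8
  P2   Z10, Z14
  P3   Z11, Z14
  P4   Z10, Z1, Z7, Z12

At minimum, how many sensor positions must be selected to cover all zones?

3

P1, P2, P4 together cover {Z10, Z11, Z1, Z5, Z8, Z14, Z7, Z12} — every zone.
No 2 of the 4 sensor positions cover everything (all 6 pairs fall short), so 3 is minimum.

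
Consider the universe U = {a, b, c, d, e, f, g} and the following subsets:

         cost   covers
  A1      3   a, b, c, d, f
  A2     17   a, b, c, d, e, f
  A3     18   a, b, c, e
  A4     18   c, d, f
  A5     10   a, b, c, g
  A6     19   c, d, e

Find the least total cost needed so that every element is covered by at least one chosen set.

27

A2, A5 cover every element at cost 17 + 10 = 27.
Any cover uses at least 2 sets; among all covering selections none totals below 27.
Greedy by coverage-per-cost would pick A1, A5, A2 for 30 — worse than the optimum 27.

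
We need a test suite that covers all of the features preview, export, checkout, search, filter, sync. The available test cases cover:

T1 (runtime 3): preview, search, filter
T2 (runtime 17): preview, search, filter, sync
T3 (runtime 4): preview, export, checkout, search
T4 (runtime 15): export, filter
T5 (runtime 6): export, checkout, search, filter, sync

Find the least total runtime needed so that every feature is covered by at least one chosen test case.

T1, T5 cover every feature at runtime 3 + 6 = 9.
Any cover uses at least 2 test cases; among all covering selections none totals below 9.
Greedy by coverage-per-runtime would pick T1, T3, T5 for 13 — worse than the optimum 9.

9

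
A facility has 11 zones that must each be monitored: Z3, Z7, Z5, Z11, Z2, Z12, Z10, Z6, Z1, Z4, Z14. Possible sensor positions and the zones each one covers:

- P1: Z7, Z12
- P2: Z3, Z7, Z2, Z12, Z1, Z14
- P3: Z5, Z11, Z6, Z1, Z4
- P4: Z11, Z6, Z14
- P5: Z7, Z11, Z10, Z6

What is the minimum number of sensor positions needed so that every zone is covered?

3

P2, P3, P5 together cover {Z3, Z7, Z5, Z11, Z2, Z12, Z10, Z6, Z1, Z4, Z14} — every zone.
No 2 of the 5 sensor positions cover everything (all 10 pairs fall short), so 3 is minimum.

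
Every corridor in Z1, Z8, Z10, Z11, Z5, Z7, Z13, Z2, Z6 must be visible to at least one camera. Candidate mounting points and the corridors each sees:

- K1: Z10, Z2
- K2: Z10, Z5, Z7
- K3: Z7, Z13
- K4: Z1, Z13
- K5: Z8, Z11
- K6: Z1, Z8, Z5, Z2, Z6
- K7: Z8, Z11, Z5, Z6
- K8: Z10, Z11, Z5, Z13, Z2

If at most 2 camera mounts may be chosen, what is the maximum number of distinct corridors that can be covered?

Choosing K6, K8 covers {Z1, Z8, Z10, Z11, Z5, Z13, Z2, Z6} — 8 corridors.
No choice of 2 camera mounts does better; here Z7 is left uncovered.

8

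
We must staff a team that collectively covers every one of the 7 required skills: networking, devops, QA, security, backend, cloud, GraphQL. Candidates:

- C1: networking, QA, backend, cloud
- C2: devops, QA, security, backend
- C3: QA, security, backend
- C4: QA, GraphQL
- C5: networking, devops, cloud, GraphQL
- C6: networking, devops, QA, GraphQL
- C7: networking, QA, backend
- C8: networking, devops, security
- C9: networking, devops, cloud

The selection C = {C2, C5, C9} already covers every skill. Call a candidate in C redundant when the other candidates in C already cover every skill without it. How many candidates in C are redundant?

Drop C2: QA, security, backend uncovered — not redundant.
Drop C5: GraphQL uncovered — not redundant.
Drop C9: the rest still cover every skill — redundant.
1 redundant: C9.

1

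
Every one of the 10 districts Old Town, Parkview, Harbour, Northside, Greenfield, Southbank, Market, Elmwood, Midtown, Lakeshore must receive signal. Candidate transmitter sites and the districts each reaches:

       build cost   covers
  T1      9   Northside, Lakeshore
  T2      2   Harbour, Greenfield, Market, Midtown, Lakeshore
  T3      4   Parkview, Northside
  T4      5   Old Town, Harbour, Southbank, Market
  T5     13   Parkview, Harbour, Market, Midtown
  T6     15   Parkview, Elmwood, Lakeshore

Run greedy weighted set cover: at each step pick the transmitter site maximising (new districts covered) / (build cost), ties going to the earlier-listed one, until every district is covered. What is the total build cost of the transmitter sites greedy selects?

26

Pick 1: T2 adds 5 new (Harbour, Greenfield, Market, Midtown, Lakeshore) at build cost 2 (ratio 5/2).
Pick 2: T3 adds 2 new (Parkview, Northside) at build cost 4 (ratio 2/4).
Pick 3: T4 adds 2 new (Old Town, Southbank) at build cost 5 (ratio 2/5).
Pick 4: T6 adds 1 new (Elmwood) at build cost 15 (ratio 1/15).
Greedy total build cost: 2 + 4 + 5 + 15 = 26.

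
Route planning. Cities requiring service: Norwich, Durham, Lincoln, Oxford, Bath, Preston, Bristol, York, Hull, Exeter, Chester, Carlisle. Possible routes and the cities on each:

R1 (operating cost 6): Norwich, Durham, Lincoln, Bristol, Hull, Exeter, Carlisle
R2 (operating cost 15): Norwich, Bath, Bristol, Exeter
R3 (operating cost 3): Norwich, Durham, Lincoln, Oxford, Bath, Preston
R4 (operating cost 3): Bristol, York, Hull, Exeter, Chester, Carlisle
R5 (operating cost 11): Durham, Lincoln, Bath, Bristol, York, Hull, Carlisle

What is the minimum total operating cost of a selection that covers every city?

R3, R4 cover every city at operating cost 3 + 3 = 6.
Any cover uses at least 2 routes; among all covering selections none totals below 6.

6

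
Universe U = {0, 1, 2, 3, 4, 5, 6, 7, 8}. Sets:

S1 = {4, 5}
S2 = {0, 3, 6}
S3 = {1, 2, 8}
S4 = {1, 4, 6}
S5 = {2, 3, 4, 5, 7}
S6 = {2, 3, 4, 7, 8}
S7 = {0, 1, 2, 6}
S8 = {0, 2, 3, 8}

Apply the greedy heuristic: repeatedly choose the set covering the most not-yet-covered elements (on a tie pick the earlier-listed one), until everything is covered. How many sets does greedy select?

Pick 1: S5 covers 5 new elements (2, 3, 4, 5, 7).
Pick 2: S7 covers 3 new elements (0, 1, 6).
Pick 3: S3 covers 1 new elements (8).
Greedy uses 3 sets.

3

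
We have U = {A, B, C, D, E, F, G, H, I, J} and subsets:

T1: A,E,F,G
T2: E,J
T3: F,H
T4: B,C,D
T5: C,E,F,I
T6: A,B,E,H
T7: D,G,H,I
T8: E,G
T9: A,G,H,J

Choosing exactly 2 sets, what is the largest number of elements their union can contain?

8

Choosing T5, T9 covers {A, C, E, F, G, H, I, J} — 8 elements.
No choice of 2 sets does better; here B, D are left uncovered.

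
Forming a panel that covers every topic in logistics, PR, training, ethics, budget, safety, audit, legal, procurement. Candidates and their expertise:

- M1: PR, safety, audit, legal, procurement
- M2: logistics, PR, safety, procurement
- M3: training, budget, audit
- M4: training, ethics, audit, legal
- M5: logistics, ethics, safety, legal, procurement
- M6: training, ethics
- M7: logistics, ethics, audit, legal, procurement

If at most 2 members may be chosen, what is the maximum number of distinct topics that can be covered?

8

Choosing M2, M4 covers {logistics, PR, training, ethics, safety, audit, legal, procurement} — 8 topics.
No choice of 2 members does better; here budget is left uncovered.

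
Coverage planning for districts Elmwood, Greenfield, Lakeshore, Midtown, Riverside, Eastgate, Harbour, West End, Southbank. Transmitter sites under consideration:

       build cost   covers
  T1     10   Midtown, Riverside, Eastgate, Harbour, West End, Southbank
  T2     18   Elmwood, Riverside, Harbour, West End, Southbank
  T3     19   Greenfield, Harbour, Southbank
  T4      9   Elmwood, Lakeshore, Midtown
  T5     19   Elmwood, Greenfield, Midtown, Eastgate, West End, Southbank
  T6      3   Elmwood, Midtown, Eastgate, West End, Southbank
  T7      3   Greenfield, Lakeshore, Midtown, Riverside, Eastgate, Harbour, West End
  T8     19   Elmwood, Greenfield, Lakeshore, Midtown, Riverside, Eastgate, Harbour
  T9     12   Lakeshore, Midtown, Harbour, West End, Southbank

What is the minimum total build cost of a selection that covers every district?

6

T6, T7 cover every district at build cost 3 + 3 = 6.
Any cover uses at least 2 transmitter sites; among all covering selections none totals below 6.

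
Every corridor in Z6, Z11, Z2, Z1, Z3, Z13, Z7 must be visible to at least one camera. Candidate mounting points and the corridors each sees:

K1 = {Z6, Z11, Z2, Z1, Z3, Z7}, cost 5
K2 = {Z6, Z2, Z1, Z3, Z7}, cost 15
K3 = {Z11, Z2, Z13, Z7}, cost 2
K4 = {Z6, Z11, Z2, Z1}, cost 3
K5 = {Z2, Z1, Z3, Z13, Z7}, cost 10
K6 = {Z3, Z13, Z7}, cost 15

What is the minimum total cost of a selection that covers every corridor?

7

K1, K3 cover every corridor at cost 5 + 2 = 7.
Any cover uses at least 2 camera mounts; among all covering selections none totals below 7.
Greedy by coverage-per-cost would pick K3, K4, K1 for 10 — worse than the optimum 7.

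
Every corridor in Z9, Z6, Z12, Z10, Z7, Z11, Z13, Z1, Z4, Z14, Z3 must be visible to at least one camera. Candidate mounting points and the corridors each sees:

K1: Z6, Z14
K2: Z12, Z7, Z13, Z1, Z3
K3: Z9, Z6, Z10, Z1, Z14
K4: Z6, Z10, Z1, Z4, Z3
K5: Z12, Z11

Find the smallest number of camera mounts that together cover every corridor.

4

K2, K3, K4, K5 together cover {Z9, Z6, Z12, Z10, Z7, Z11, Z13, Z1, Z4, Z14, Z3} — every corridor.
No 3 of the 5 camera mounts cover everything (all 10 triples fall short), so 4 is minimum.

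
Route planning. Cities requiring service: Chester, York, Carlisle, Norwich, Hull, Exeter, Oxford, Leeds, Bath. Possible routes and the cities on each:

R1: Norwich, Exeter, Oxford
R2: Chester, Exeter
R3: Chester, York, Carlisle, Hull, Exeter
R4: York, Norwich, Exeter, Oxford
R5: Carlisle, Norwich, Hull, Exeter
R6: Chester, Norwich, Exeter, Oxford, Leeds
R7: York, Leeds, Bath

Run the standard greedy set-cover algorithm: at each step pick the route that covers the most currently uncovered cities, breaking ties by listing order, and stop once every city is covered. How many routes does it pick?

Pick 1: R3 covers 5 new cities (Chester, York, Carlisle, Hull, Exeter).
Pick 2: R6 covers 3 new cities (Norwich, Oxford, Leeds).
Pick 3: R7 covers 1 new cities (Bath).
Greedy uses 3 routes.

3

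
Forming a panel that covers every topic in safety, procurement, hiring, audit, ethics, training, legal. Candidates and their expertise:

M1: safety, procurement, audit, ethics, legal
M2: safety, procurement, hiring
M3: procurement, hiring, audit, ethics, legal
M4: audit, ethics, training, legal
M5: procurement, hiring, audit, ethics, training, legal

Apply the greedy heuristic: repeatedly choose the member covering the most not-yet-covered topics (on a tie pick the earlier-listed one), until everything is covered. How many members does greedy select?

Pick 1: M5 covers 6 new topics (procurement, hiring, audit, ethics, training, legal).
Pick 2: M1 covers 1 new topics (safety).
Greedy uses 2 members.

2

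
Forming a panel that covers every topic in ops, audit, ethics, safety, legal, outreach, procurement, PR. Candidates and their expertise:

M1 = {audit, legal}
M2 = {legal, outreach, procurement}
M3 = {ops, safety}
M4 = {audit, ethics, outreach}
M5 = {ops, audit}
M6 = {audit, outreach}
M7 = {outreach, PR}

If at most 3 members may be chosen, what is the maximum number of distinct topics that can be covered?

7

Choosing M2, M3, M4 covers {ops, audit, ethics, safety, legal, outreach, procurement} — 7 topics.
No choice of 3 members does better; here PR is left uncovered.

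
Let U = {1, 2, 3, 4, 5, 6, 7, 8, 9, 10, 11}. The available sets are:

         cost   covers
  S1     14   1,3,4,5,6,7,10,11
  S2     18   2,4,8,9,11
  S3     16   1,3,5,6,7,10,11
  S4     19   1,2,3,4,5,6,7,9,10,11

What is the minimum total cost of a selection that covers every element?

32

S1, S2 cover every element at cost 14 + 18 = 32.
Any cover uses at least 2 sets; among all covering selections none totals below 32.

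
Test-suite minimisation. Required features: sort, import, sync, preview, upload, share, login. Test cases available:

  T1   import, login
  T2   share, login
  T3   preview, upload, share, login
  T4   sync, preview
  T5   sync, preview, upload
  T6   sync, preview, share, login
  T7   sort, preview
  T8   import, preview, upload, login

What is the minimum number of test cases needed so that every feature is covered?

T6, T7, T8 together cover {sort, import, sync, preview, upload, share, login} — every feature.
No 2 of the 8 test cases cover everything (all 28 pairs fall short), so 3 is minimum.
Greedy (largest uncovered first) would take T3, T1, T4, T7 — 4 test cases — but 3 suffice.

3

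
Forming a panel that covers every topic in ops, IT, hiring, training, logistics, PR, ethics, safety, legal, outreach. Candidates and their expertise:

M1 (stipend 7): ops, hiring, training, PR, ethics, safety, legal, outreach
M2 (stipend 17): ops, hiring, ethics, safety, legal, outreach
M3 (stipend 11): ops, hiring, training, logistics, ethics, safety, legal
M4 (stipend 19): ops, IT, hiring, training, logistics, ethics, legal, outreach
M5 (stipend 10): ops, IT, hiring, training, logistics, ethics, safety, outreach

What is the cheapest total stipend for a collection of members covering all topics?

M1, M5 cover every topic at stipend 7 + 10 = 17.
Any cover uses at least 2 members; among all covering selections none totals below 17.

17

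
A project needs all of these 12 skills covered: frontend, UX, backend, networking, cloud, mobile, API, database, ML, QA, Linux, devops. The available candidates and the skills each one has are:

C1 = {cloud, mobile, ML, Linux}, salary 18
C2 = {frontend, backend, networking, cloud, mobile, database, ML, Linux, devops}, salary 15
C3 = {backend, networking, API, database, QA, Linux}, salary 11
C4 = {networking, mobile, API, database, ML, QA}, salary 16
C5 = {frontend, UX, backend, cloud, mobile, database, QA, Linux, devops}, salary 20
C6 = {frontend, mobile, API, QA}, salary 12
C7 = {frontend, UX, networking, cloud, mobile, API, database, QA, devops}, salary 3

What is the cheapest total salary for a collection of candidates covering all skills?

C2, C7 cover every skill at salary 15 + 3 = 18.
Any cover uses at least 2 candidates; among all covering selections none totals below 18.

18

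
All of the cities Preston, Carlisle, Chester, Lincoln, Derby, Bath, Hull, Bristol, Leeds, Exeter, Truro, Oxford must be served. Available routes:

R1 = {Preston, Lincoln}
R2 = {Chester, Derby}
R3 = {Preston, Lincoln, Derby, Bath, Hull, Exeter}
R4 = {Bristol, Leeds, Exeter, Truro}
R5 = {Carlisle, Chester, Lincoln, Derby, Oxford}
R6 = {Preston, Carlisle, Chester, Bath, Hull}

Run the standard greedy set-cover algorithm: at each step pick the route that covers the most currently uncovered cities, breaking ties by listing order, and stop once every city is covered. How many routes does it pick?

3

Pick 1: R3 covers 6 new cities (Preston, Lincoln, Derby, Bath, Hull, Exeter).
Pick 2: R4 covers 3 new cities (Bristol, Leeds, Truro).
Pick 3: R5 covers 3 new cities (Carlisle, Chester, Oxford).
Greedy uses 3 routes.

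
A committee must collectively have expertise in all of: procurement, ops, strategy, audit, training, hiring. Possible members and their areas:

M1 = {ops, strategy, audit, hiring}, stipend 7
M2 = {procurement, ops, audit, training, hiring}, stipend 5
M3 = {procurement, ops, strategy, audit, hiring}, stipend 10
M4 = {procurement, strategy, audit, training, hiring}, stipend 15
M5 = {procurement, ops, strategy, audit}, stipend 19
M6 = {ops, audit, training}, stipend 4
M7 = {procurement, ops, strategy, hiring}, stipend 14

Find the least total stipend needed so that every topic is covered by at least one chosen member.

M1, M2 cover every topic at stipend 7 + 5 = 12.
Any cover uses at least 2 members; among all covering selections none totals below 12.

12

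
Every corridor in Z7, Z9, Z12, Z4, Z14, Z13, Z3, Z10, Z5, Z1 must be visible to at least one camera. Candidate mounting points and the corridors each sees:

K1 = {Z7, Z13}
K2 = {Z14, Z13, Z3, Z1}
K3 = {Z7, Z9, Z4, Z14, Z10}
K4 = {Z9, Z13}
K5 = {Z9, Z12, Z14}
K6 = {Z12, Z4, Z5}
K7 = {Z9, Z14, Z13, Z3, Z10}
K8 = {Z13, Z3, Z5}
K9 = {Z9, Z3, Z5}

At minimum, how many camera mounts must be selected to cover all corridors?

K2, K3, K6 together cover {Z7, Z9, Z12, Z4, Z14, Z13, Z3, Z10, Z5, Z1} — every corridor.
No 2 of the 9 camera mounts cover everything (all 36 pairs fall short), so 3 is minimum.

3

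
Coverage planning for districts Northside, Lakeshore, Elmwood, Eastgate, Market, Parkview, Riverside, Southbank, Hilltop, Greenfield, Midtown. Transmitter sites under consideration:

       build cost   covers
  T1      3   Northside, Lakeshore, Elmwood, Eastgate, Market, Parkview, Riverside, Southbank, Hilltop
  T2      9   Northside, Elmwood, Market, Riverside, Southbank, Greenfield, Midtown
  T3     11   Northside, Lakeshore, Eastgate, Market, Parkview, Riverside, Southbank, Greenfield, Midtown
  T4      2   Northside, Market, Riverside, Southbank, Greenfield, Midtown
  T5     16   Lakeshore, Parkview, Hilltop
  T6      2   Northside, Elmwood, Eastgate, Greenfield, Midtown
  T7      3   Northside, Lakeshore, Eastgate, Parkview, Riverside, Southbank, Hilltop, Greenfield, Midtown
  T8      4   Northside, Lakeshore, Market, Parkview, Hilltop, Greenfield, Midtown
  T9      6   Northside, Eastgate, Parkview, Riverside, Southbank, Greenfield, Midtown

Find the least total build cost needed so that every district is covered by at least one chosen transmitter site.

T1, T4 cover every district at build cost 3 + 2 = 5.
Any cover uses at least 2 transmitter sites; among all covering selections none totals below 5.

5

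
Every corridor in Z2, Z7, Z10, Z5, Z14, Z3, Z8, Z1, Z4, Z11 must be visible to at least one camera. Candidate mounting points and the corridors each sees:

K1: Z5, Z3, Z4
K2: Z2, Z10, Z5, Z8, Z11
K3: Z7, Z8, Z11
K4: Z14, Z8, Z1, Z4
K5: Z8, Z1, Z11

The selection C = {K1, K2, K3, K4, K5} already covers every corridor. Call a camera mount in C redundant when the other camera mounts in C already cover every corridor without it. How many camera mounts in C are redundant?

Drop K1: Z3 uncovered — not redundant.
Drop K2: Z2, Z10 uncovered — not redundant.
Drop K3: Z7 uncovered — not redundant.
Drop K4: Z14 uncovered — not redundant.
Drop K5: the rest still cover every corridor — redundant.
1 redundant: K5.

1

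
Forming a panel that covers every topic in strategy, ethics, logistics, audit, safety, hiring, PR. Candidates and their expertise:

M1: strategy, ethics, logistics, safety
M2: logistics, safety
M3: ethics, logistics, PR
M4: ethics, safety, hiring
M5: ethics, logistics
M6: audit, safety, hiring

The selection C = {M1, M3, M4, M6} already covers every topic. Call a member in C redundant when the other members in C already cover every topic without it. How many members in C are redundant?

1

Drop M1: strategy uncovered — not redundant.
Drop M3: PR uncovered — not redundant.
Drop M4: the rest still cover every topic — redundant.
Drop M6: audit uncovered — not redundant.
1 redundant: M4.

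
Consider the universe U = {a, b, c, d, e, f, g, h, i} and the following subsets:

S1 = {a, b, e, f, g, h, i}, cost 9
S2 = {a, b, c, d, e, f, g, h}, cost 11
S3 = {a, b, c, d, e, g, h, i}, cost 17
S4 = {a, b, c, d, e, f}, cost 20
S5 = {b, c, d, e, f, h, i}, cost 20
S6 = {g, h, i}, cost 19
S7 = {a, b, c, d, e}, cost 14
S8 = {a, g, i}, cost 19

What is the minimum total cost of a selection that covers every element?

20

S1, S2 cover every element at cost 9 + 11 = 20.
Any cover uses at least 2 sets; among all covering selections none totals below 20.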